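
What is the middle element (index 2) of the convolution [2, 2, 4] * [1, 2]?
Use y[k] = Σ_i a[i]·b[k-i] at k=2. y[2] = 2×2 + 4×1 = 8

8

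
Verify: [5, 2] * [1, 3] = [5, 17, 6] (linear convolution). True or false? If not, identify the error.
Recompute linear convolution of [5, 2] and [1, 3]: y[0] = 5×1 = 5; y[1] = 5×3 + 2×1 = 17; y[2] = 2×3 = 6 → [5, 17, 6]. Given [5, 17, 6] matches, so answer: Yes

Yes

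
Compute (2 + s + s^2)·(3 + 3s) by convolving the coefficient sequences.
Ascending coefficients: a = [2, 1, 1], b = [3, 3]. c[0] = 2×3 = 6; c[1] = 2×3 + 1×3 = 9; c[2] = 1×3 + 1×3 = 6; c[3] = 1×3 = 3. Result coefficients: [6, 9, 6, 3] → 6 + 9s + 6s^2 + 3s^3

6 + 9s + 6s^2 + 3s^3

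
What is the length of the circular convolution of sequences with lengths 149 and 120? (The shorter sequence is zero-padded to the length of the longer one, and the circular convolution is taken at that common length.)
Circular convolution (zero-padding the shorter input) has length max(m, n) = max(149, 120) = 149

149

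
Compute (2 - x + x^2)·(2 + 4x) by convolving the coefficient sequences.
Ascending coefficients: a = [2, -1, 1], b = [2, 4]. c[0] = 2×2 = 4; c[1] = 2×4 + -1×2 = 6; c[2] = -1×4 + 1×2 = -2; c[3] = 1×4 = 4. Result coefficients: [4, 6, -2, 4] → 4 + 6x - 2x^2 + 4x^3

4 + 6x - 2x^2 + 4x^3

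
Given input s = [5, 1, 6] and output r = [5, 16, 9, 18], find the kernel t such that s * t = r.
Output length 4 = len(s) + len(t) - 1 ⇒ len(t) = 2. Solve t forward using t[k] = (r[k] - Σ_{i≥1} s[i]·t[k-i]) / s[0]: t[0] = r[0] / s[0] = 5 / 5 = 1; t[1] = (r[1] - 1×1) / s[0] = (16 - 1×1) / 5 = 3. So t = [1, 3]. Forward-check [5, 1, 6] * [1, 3]: r[0] = 5×1 = 5; r[1] = 5×3 + 1×1 = 16; r[2] = 1×3 + 6×1 = 9; r[3] = 6×3 = 18 → [5, 16, 9, 18] ✓

[1, 3]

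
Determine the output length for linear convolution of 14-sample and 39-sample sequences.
Linear/full convolution length: m + n - 1 = 14 + 39 - 1 = 52

52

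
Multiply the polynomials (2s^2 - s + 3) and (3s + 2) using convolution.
Ascending coefficients: a = [3, -1, 2], b = [2, 3]. c[0] = 3×2 = 6; c[1] = 3×3 + -1×2 = 7; c[2] = -1×3 + 2×2 = 1; c[3] = 2×3 = 6. Result coefficients: [6, 7, 1, 6] → 6s^3 + s^2 + 7s + 6

6s^3 + s^2 + 7s + 6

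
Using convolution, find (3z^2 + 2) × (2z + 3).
Ascending coefficients: a = [2, 0, 3], b = [3, 2]. c[0] = 2×3 = 6; c[1] = 2×2 + 0×3 = 4; c[2] = 0×2 + 3×3 = 9; c[3] = 3×2 = 6. Result coefficients: [6, 4, 9, 6] → 6z^3 + 9z^2 + 4z + 6

6z^3 + 9z^2 + 4z + 6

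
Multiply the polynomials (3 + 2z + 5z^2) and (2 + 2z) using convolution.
Ascending coefficients: a = [3, 2, 5], b = [2, 2]. c[0] = 3×2 = 6; c[1] = 3×2 + 2×2 = 10; c[2] = 2×2 + 5×2 = 14; c[3] = 5×2 = 10. Result coefficients: [6, 10, 14, 10] → 6 + 10z + 14z^2 + 10z^3

6 + 10z + 14z^2 + 10z^3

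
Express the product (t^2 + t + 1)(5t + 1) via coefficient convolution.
Ascending coefficients: a = [1, 1, 1], b = [1, 5]. c[0] = 1×1 = 1; c[1] = 1×5 + 1×1 = 6; c[2] = 1×5 + 1×1 = 6; c[3] = 1×5 = 5. Result coefficients: [1, 6, 6, 5] → 5t^3 + 6t^2 + 6t + 1

5t^3 + 6t^2 + 6t + 1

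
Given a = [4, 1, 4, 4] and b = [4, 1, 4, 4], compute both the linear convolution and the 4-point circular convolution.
Linear: y_lin[0] = 4×4 = 16; y_lin[1] = 4×1 + 1×4 = 8; y_lin[2] = 4×4 + 1×1 + 4×4 = 33; y_lin[3] = 4×4 + 1×4 + 4×1 + 4×4 = 40; y_lin[4] = 1×4 + 4×4 + 4×1 = 24; y_lin[5] = 4×4 + 4×4 = 32; y_lin[6] = 4×4 = 16 → [16, 8, 33, 40, 24, 32, 16]. Circular (length 4): y[0] = 4×4 + 1×4 + 4×4 + 4×1 = 40; y[1] = 4×1 + 1×4 + 4×4 + 4×4 = 40; y[2] = 4×4 + 1×1 + 4×4 + 4×4 = 49; y[3] = 4×4 + 1×4 + 4×1 + 4×4 = 40 → [40, 40, 49, 40]

Linear: [16, 8, 33, 40, 24, 32, 16], Circular: [40, 40, 49, 40]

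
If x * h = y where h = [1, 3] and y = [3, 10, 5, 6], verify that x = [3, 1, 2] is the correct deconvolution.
Forward-compute [3, 1, 2] * [1, 3]: y[0] = 3×1 = 3; y[1] = 3×3 + 1×1 = 10; y[2] = 1×3 + 2×1 = 5; y[3] = 2×3 = 6 → [3, 10, 5, 6]. Matches given y = [3, 10, 5, 6], so verified.

Verified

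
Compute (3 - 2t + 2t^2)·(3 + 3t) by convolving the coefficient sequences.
Ascending coefficients: a = [3, -2, 2], b = [3, 3]. c[0] = 3×3 = 9; c[1] = 3×3 + -2×3 = 3; c[2] = -2×3 + 2×3 = 0; c[3] = 2×3 = 6. Result coefficients: [9, 3, 0, 6] → 9 + 3t + 6t^3

9 + 3t + 6t^3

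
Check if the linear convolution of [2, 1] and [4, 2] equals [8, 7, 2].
Recompute linear convolution of [2, 1] and [4, 2]: y[0] = 2×4 = 8; y[1] = 2×2 + 1×4 = 8; y[2] = 1×2 = 2 → [8, 8, 2]. Compare to given [8, 7, 2]: they differ at index 1: given 7, correct 8, so answer: No

No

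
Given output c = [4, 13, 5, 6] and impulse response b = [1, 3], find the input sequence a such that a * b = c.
Deconvolve c=[4, 13, 5, 6] by b=[1, 3]. Since b[0]=1, solve forward: a[0] = c[0] / 1 = 4; a[1] = (c[1] - 4×3) / 1 = 1; a[2] = (c[2] - 1×3) / 1 = 2. So a = [4, 1, 2]. Check by forward convolution: c[0] = 4×1 = 4; c[1] = 4×3 + 1×1 = 13; c[2] = 1×3 + 2×1 = 5; c[3] = 2×3 = 6

[4, 1, 2]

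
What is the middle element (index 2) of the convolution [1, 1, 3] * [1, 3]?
Use y[k] = Σ_i a[i]·b[k-i] at k=2. y[2] = 1×3 + 3×1 = 6

6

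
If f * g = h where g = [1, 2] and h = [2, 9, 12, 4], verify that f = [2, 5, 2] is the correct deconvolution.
Forward-compute [2, 5, 2] * [1, 2]: h[0] = 2×1 = 2; h[1] = 2×2 + 5×1 = 9; h[2] = 5×2 + 2×1 = 12; h[3] = 2×2 = 4 → [2, 9, 12, 4]. Matches given h = [2, 9, 12, 4], so verified.

Verified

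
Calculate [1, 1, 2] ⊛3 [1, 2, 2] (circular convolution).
Use y[k] = Σ_j x[j]·h[(k-j) mod 3]. y[0] = 1×1 + 1×2 + 2×2 = 7; y[1] = 1×2 + 1×1 + 2×2 = 7; y[2] = 1×2 + 1×2 + 2×1 = 6. Result: [7, 7, 6]

[7, 7, 6]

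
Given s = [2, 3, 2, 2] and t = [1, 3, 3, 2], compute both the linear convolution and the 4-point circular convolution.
Linear: y_lin[0] = 2×1 = 2; y_lin[1] = 2×3 + 3×1 = 9; y_lin[2] = 2×3 + 3×3 + 2×1 = 17; y_lin[3] = 2×2 + 3×3 + 2×3 + 2×1 = 21; y_lin[4] = 3×2 + 2×3 + 2×3 = 18; y_lin[5] = 2×2 + 2×3 = 10; y_lin[6] = 2×2 = 4 → [2, 9, 17, 21, 18, 10, 4]. Circular (length 4): y[0] = 2×1 + 3×2 + 2×3 + 2×3 = 20; y[1] = 2×3 + 3×1 + 2×2 + 2×3 = 19; y[2] = 2×3 + 3×3 + 2×1 + 2×2 = 21; y[3] = 2×2 + 3×3 + 2×3 + 2×1 = 21 → [20, 19, 21, 21]

Linear: [2, 9, 17, 21, 18, 10, 4], Circular: [20, 19, 21, 21]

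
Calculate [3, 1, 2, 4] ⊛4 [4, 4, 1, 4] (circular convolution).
Use y[k] = Σ_j u[j]·v[(k-j) mod 4]. y[0] = 3×4 + 1×4 + 2×1 + 4×4 = 34; y[1] = 3×4 + 1×4 + 2×4 + 4×1 = 28; y[2] = 3×1 + 1×4 + 2×4 + 4×4 = 31; y[3] = 3×4 + 1×1 + 2×4 + 4×4 = 37. Result: [34, 28, 31, 37]

[34, 28, 31, 37]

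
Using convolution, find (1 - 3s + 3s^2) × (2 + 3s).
Ascending coefficients: a = [1, -3, 3], b = [2, 3]. c[0] = 1×2 = 2; c[1] = 1×3 + -3×2 = -3; c[2] = -3×3 + 3×2 = -3; c[3] = 3×3 = 9. Result coefficients: [2, -3, -3, 9] → 2 - 3s - 3s^2 + 9s^3

2 - 3s - 3s^2 + 9s^3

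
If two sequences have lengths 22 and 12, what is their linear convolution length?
Linear/full convolution length: m + n - 1 = 22 + 12 - 1 = 33

33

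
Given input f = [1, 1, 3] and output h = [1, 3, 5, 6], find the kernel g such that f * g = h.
Output length 4 = len(f) + len(g) - 1 ⇒ len(g) = 2. Solve g forward using g[k] = (h[k] - Σ_{i≥1} f[i]·g[k-i]) / f[0]: g[0] = h[0] / f[0] = 1 / 1 = 1; g[1] = (h[1] - 1×1) / f[0] = (3 - 1×1) / 1 = 2. So g = [1, 2]. Forward-check [1, 1, 3] * [1, 2]: h[0] = 1×1 = 1; h[1] = 1×2 + 1×1 = 3; h[2] = 1×2 + 3×1 = 5; h[3] = 3×2 = 6 → [1, 3, 5, 6] ✓

[1, 2]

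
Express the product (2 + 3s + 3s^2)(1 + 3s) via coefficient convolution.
Ascending coefficients: a = [2, 3, 3], b = [1, 3]. c[0] = 2×1 = 2; c[1] = 2×3 + 3×1 = 9; c[2] = 3×3 + 3×1 = 12; c[3] = 3×3 = 9. Result coefficients: [2, 9, 12, 9] → 2 + 9s + 12s^2 + 9s^3

2 + 9s + 12s^2 + 9s^3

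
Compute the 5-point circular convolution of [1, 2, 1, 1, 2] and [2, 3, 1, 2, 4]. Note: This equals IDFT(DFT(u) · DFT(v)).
Either evaluate y[k] = Σ_j u[j]·v[(k-j) mod 5] directly, or use IDFT(DFT(u) · DFT(v)). y[0] = 1×2 + 2×4 + 1×2 + 1×1 + 2×3 = 19; y[1] = 1×3 + 2×2 + 1×4 + 1×2 + 2×1 = 15; y[2] = 1×1 + 2×3 + 1×2 + 1×4 + 2×2 = 17; y[3] = 1×2 + 2×1 + 1×3 + 1×2 + 2×4 = 17; y[4] = 1×4 + 2×2 + 1×1 + 1×3 + 2×2 = 16. Result: [19, 15, 17, 17, 16]

[19, 15, 17, 17, 16]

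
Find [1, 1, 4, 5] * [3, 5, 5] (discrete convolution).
y[0] = 1×3 = 3; y[1] = 1×5 + 1×3 = 8; y[2] = 1×5 + 1×5 + 4×3 = 22; y[3] = 1×5 + 4×5 + 5×3 = 40; y[4] = 4×5 + 5×5 = 45; y[5] = 5×5 = 25

[3, 8, 22, 40, 45, 25]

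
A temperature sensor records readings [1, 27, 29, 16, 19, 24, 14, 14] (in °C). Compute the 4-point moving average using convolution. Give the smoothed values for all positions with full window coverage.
4-point moving average kernel = [1, 1, 1, 1]. Apply in 'valid' mode (full window coverage): avg[0] = (1 + 27 + 29 + 16) / 4 = 18.25; avg[1] = (27 + 29 + 16 + 19) / 4 = 22.75; avg[2] = (29 + 16 + 19 + 24) / 4 = 22.0; avg[3] = (16 + 19 + 24 + 14) / 4 = 18.25; avg[4] = (19 + 24 + 14 + 14) / 4 = 17.75. Smoothed values: [18.25, 22.75, 22.0, 18.25, 17.75]

[18.25, 22.75, 22.0, 18.25, 17.75]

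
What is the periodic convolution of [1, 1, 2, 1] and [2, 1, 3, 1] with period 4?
Use y[k] = Σ_j f[j]·g[(k-j) mod 4]. y[0] = 1×2 + 1×1 + 2×3 + 1×1 = 10; y[1] = 1×1 + 1×2 + 2×1 + 1×3 = 8; y[2] = 1×3 + 1×1 + 2×2 + 1×1 = 9; y[3] = 1×1 + 1×3 + 2×1 + 1×2 = 8. Result: [10, 8, 9, 8]

[10, 8, 9, 8]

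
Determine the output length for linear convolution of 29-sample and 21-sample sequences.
Linear/full convolution length: m + n - 1 = 29 + 21 - 1 = 49

49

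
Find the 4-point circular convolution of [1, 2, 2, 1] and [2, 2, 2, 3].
Use y[k] = Σ_j s[j]·t[(k-j) mod 4]. y[0] = 1×2 + 2×3 + 2×2 + 1×2 = 14; y[1] = 1×2 + 2×2 + 2×3 + 1×2 = 14; y[2] = 1×2 + 2×2 + 2×2 + 1×3 = 13; y[3] = 1×3 + 2×2 + 2×2 + 1×2 = 13. Result: [14, 14, 13, 13]

[14, 14, 13, 13]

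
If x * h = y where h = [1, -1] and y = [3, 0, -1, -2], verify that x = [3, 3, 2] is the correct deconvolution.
Forward-compute [3, 3, 2] * [1, -1]: y[0] = 3×1 = 3; y[1] = 3×-1 + 3×1 = 0; y[2] = 3×-1 + 2×1 = -1; y[3] = 2×-1 = -2 → [3, 0, -1, -2]. Matches given y = [3, 0, -1, -2], so verified.

Verified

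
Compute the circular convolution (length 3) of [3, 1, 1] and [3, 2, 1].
Use y[k] = Σ_j f[j]·g[(k-j) mod 3]. y[0] = 3×3 + 1×1 + 1×2 = 12; y[1] = 3×2 + 1×3 + 1×1 = 10; y[2] = 3×1 + 1×2 + 1×3 = 8. Result: [12, 10, 8]

[12, 10, 8]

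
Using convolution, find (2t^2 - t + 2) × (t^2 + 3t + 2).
Ascending coefficients: a = [2, -1, 2], b = [2, 3, 1]. c[0] = 2×2 = 4; c[1] = 2×3 + -1×2 = 4; c[2] = 2×1 + -1×3 + 2×2 = 3; c[3] = -1×1 + 2×3 = 5; c[4] = 2×1 = 2. Result coefficients: [4, 4, 3, 5, 2] → 2t^4 + 5t^3 + 3t^2 + 4t + 4

2t^4 + 5t^3 + 3t^2 + 4t + 4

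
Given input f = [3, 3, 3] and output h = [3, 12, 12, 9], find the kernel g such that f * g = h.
Output length 4 = len(f) + len(g) - 1 ⇒ len(g) = 2. Solve g forward using g[k] = (h[k] - Σ_{i≥1} f[i]·g[k-i]) / f[0]: g[0] = h[0] / f[0] = 3 / 3 = 1; g[1] = (h[1] - 3×1) / f[0] = (12 - 3×1) / 3 = 3. So g = [1, 3]. Forward-check [3, 3, 3] * [1, 3]: h[0] = 3×1 = 3; h[1] = 3×3 + 3×1 = 12; h[2] = 3×3 + 3×1 = 12; h[3] = 3×3 = 9 → [3, 12, 12, 9] ✓

[1, 3]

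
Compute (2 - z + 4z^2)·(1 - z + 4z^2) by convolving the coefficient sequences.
Ascending coefficients: a = [2, -1, 4], b = [1, -1, 4]. c[0] = 2×1 = 2; c[1] = 2×-1 + -1×1 = -3; c[2] = 2×4 + -1×-1 + 4×1 = 13; c[3] = -1×4 + 4×-1 = -8; c[4] = 4×4 = 16. Result coefficients: [2, -3, 13, -8, 16] → 2 - 3z + 13z^2 - 8z^3 + 16z^4

2 - 3z + 13z^2 - 8z^3 + 16z^4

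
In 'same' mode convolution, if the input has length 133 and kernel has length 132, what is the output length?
'Same' mode returns an output with the same length as the input: 133

133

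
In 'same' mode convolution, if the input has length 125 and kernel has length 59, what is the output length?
'Same' mode returns an output with the same length as the input: 125

125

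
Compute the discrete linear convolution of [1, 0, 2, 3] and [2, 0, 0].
y[0] = 1×2 = 2; y[1] = 1×0 + 0×2 = 0; y[2] = 1×0 + 0×0 + 2×2 = 4; y[3] = 0×0 + 2×0 + 3×2 = 6; y[4] = 2×0 + 3×0 = 0; y[5] = 3×0 = 0

[2, 0, 4, 6, 0, 0]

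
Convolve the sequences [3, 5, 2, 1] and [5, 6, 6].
y[0] = 3×5 = 15; y[1] = 3×6 + 5×5 = 43; y[2] = 3×6 + 5×6 + 2×5 = 58; y[3] = 5×6 + 2×6 + 1×5 = 47; y[4] = 2×6 + 1×6 = 18; y[5] = 1×6 = 6

[15, 43, 58, 47, 18, 6]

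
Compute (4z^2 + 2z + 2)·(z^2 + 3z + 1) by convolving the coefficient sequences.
Ascending coefficients: a = [2, 2, 4], b = [1, 3, 1]. c[0] = 2×1 = 2; c[1] = 2×3 + 2×1 = 8; c[2] = 2×1 + 2×3 + 4×1 = 12; c[3] = 2×1 + 4×3 = 14; c[4] = 4×1 = 4. Result coefficients: [2, 8, 12, 14, 4] → 4z^4 + 14z^3 + 12z^2 + 8z + 2

4z^4 + 14z^3 + 12z^2 + 8z + 2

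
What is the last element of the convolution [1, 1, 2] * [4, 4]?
Use y[k] = Σ_i a[i]·b[k-i] at k=3. y[3] = 2×4 = 8

8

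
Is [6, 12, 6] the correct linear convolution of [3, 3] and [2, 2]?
Recompute linear convolution of [3, 3] and [2, 2]: y[0] = 3×2 = 6; y[1] = 3×2 + 3×2 = 12; y[2] = 3×2 = 6 → [6, 12, 6]. Given [6, 12, 6] matches, so answer: Yes

Yes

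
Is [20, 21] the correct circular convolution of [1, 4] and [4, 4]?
Recompute circular convolution of [1, 4] and [4, 4]: y[0] = 1×4 + 4×4 = 20; y[1] = 1×4 + 4×4 = 20 → [20, 20]. Compare to given [20, 21]: they differ at index 1: given 21, correct 20, so answer: No

No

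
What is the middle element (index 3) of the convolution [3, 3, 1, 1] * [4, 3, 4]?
Use y[k] = Σ_i a[i]·b[k-i] at k=3. y[3] = 3×4 + 1×3 + 1×4 = 19

19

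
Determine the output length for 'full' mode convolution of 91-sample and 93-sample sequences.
Linear/full convolution length: m + n - 1 = 91 + 93 - 1 = 183

183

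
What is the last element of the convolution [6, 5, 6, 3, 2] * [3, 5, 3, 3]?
Use y[k] = Σ_i a[i]·b[k-i] at k=7. y[7] = 2×3 = 6

6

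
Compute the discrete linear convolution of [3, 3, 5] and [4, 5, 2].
y[0] = 3×4 = 12; y[1] = 3×5 + 3×4 = 27; y[2] = 3×2 + 3×5 + 5×4 = 41; y[3] = 3×2 + 5×5 = 31; y[4] = 5×2 = 10

[12, 27, 41, 31, 10]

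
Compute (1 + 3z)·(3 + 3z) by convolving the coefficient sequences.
Ascending coefficients: a = [1, 3], b = [3, 3]. c[0] = 1×3 = 3; c[1] = 1×3 + 3×3 = 12; c[2] = 3×3 = 9. Result coefficients: [3, 12, 9] → 3 + 12z + 9z^2

3 + 12z + 9z^2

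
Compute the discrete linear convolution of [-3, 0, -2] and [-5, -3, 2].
y[0] = -3×-5 = 15; y[1] = -3×-3 + 0×-5 = 9; y[2] = -3×2 + 0×-3 + -2×-5 = 4; y[3] = 0×2 + -2×-3 = 6; y[4] = -2×2 = -4

[15, 9, 4, 6, -4]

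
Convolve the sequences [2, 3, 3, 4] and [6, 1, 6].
y[0] = 2×6 = 12; y[1] = 2×1 + 3×6 = 20; y[2] = 2×6 + 3×1 + 3×6 = 33; y[3] = 3×6 + 3×1 + 4×6 = 45; y[4] = 3×6 + 4×1 = 22; y[5] = 4×6 = 24

[12, 20, 33, 45, 22, 24]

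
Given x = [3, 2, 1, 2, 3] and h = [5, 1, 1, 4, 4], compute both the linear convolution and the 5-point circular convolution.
Linear: y_lin[0] = 3×5 = 15; y_lin[1] = 3×1 + 2×5 = 13; y_lin[2] = 3×1 + 2×1 + 1×5 = 10; y_lin[3] = 3×4 + 2×1 + 1×1 + 2×5 = 25; y_lin[4] = 3×4 + 2×4 + 1×1 + 2×1 + 3×5 = 38; y_lin[5] = 2×4 + 1×4 + 2×1 + 3×1 = 17; y_lin[6] = 1×4 + 2×4 + 3×1 = 15; y_lin[7] = 2×4 + 3×4 = 20; y_lin[8] = 3×4 = 12 → [15, 13, 10, 25, 38, 17, 15, 20, 12]. Circular (length 5): y[0] = 3×5 + 2×4 + 1×4 + 2×1 + 3×1 = 32; y[1] = 3×1 + 2×5 + 1×4 + 2×4 + 3×1 = 28; y[2] = 3×1 + 2×1 + 1×5 + 2×4 + 3×4 = 30; y[3] = 3×4 + 2×1 + 1×1 + 2×5 + 3×4 = 37; y[4] = 3×4 + 2×4 + 1×1 + 2×1 + 3×5 = 38 → [32, 28, 30, 37, 38]

Linear: [15, 13, 10, 25, 38, 17, 15, 20, 12], Circular: [32, 28, 30, 37, 38]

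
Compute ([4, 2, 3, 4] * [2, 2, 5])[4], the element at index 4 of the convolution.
Use y[k] = Σ_i a[i]·b[k-i] at k=4. y[4] = 3×5 + 4×2 = 23

23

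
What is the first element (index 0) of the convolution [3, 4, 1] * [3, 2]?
Use y[k] = Σ_i a[i]·b[k-i] at k=0. y[0] = 3×3 = 9

9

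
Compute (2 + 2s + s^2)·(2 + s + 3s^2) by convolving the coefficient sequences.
Ascending coefficients: a = [2, 2, 1], b = [2, 1, 3]. c[0] = 2×2 = 4; c[1] = 2×1 + 2×2 = 6; c[2] = 2×3 + 2×1 + 1×2 = 10; c[3] = 2×3 + 1×1 = 7; c[4] = 1×3 = 3. Result coefficients: [4, 6, 10, 7, 3] → 4 + 6s + 10s^2 + 7s^3 + 3s^4

4 + 6s + 10s^2 + 7s^3 + 3s^4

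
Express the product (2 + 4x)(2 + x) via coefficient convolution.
Ascending coefficients: a = [2, 4], b = [2, 1]. c[0] = 2×2 = 4; c[1] = 2×1 + 4×2 = 10; c[2] = 4×1 = 4. Result coefficients: [4, 10, 4] → 4 + 10x + 4x^2

4 + 10x + 4x^2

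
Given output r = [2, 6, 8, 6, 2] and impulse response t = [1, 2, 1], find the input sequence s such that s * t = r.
Deconvolve r=[2, 6, 8, 6, 2] by t=[1, 2, 1]. Since t[0]=1, solve forward: s[0] = r[0] / 1 = 2; s[1] = (r[1] - 2×2) / 1 = 2; s[2] = (r[2] - 2×2 - 2×1) / 1 = 2. So s = [2, 2, 2]. Check by forward convolution: r[0] = 2×1 = 2; r[1] = 2×2 + 2×1 = 6; r[2] = 2×1 + 2×2 + 2×1 = 8; r[3] = 2×1 + 2×2 = 6; r[4] = 2×1 = 2

[2, 2, 2]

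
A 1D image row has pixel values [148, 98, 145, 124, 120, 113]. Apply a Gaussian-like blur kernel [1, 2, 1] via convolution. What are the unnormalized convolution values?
Convolve image row [148, 98, 145, 124, 120, 113] with kernel [1, 2, 1]: y[0] = 148×1 = 148; y[1] = 148×2 + 98×1 = 394; y[2] = 148×1 + 98×2 + 145×1 = 489; y[3] = 98×1 + 145×2 + 124×1 = 512; y[4] = 145×1 + 124×2 + 120×1 = 513; y[5] = 124×1 + 120×2 + 113×1 = 477; y[6] = 120×1 + 113×2 = 346; y[7] = 113×1 = 113 → [148, 394, 489, 512, 513, 477, 346, 113]. Normalization factor = sum(kernel) = 4.

[148, 394, 489, 512, 513, 477, 346, 113]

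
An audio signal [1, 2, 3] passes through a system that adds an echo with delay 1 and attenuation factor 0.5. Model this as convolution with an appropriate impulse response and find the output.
Direct-path + delayed-attenuated-path model → impulse response h = [1, 0.5] (1 at lag 0, 0.5 at lag 1). Output y[n] = x[n] + 0.5·x[n - 1] (with x[n] = 0 outside 0..2): y[0] = 1 + 0.5×0 = 1; y[1] = 2 + 0.5×1 = 2.5; y[2] = 3 + 0.5×2 = 4.0; y[3] = 0 + 0.5×3 = 1.5. So y = [1, 2.5, 4.0, 1.5]

[1, 2.5, 4.0, 1.5]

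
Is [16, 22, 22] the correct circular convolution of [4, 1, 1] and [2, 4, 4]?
Recompute circular convolution of [4, 1, 1] and [2, 4, 4]: y[0] = 4×2 + 1×4 + 1×4 = 16; y[1] = 4×4 + 1×2 + 1×4 = 22; y[2] = 4×4 + 1×4 + 1×2 = 22 → [16, 22, 22]. Given [16, 22, 22] matches, so answer: Yes

Yes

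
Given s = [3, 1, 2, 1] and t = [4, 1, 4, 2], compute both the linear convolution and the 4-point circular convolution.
Linear: y_lin[0] = 3×4 = 12; y_lin[1] = 3×1 + 1×4 = 7; y_lin[2] = 3×4 + 1×1 + 2×4 = 21; y_lin[3] = 3×2 + 1×4 + 2×1 + 1×4 = 16; y_lin[4] = 1×2 + 2×4 + 1×1 = 11; y_lin[5] = 2×2 + 1×4 = 8; y_lin[6] = 1×2 = 2 → [12, 7, 21, 16, 11, 8, 2]. Circular (length 4): y[0] = 3×4 + 1×2 + 2×4 + 1×1 = 23; y[1] = 3×1 + 1×4 + 2×2 + 1×4 = 15; y[2] = 3×4 + 1×1 + 2×4 + 1×2 = 23; y[3] = 3×2 + 1×4 + 2×1 + 1×4 = 16 → [23, 15, 23, 16]

Linear: [12, 7, 21, 16, 11, 8, 2], Circular: [23, 15, 23, 16]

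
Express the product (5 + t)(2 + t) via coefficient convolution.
Ascending coefficients: a = [5, 1], b = [2, 1]. c[0] = 5×2 = 10; c[1] = 5×1 + 1×2 = 7; c[2] = 1×1 = 1. Result coefficients: [10, 7, 1] → 10 + 7t + t^2

10 + 7t + t^2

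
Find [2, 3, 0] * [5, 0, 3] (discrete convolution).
y[0] = 2×5 = 10; y[1] = 2×0 + 3×5 = 15; y[2] = 2×3 + 3×0 + 0×5 = 6; y[3] = 3×3 + 0×0 = 9; y[4] = 0×3 = 0

[10, 15, 6, 9, 0]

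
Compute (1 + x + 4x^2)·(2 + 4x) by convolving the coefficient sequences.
Ascending coefficients: a = [1, 1, 4], b = [2, 4]. c[0] = 1×2 = 2; c[1] = 1×4 + 1×2 = 6; c[2] = 1×4 + 4×2 = 12; c[3] = 4×4 = 16. Result coefficients: [2, 6, 12, 16] → 2 + 6x + 12x^2 + 16x^3

2 + 6x + 12x^2 + 16x^3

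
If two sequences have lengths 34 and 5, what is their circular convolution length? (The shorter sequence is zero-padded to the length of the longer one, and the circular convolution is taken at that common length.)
Circular convolution (zero-padding the shorter input) has length max(m, n) = max(34, 5) = 34

34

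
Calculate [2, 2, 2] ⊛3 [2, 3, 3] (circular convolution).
Use y[k] = Σ_j u[j]·v[(k-j) mod 3]. y[0] = 2×2 + 2×3 + 2×3 = 16; y[1] = 2×3 + 2×2 + 2×3 = 16; y[2] = 2×3 + 2×3 + 2×2 = 16. Result: [16, 16, 16]

[16, 16, 16]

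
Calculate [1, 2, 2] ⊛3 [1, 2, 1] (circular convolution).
Use y[k] = Σ_j s[j]·t[(k-j) mod 3]. y[0] = 1×1 + 2×1 + 2×2 = 7; y[1] = 1×2 + 2×1 + 2×1 = 6; y[2] = 1×1 + 2×2 + 2×1 = 7. Result: [7, 6, 7]

[7, 6, 7]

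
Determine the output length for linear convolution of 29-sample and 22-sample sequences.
Linear/full convolution length: m + n - 1 = 29 + 22 - 1 = 50

50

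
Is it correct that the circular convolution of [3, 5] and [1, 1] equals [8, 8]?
Recompute circular convolution of [3, 5] and [1, 1]: y[0] = 3×1 + 5×1 = 8; y[1] = 3×1 + 5×1 = 8 → [8, 8]. Given [8, 8] matches, so answer: Yes

Yes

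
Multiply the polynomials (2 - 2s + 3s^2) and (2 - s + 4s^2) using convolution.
Ascending coefficients: a = [2, -2, 3], b = [2, -1, 4]. c[0] = 2×2 = 4; c[1] = 2×-1 + -2×2 = -6; c[2] = 2×4 + -2×-1 + 3×2 = 16; c[3] = -2×4 + 3×-1 = -11; c[4] = 3×4 = 12. Result coefficients: [4, -6, 16, -11, 12] → 4 - 6s + 16s^2 - 11s^3 + 12s^4

4 - 6s + 16s^2 - 11s^3 + 12s^4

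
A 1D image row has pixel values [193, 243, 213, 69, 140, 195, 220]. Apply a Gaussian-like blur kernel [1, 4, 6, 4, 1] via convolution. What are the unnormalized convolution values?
Convolve image row [193, 243, 213, 69, 140, 195, 220] with kernel [1, 4, 6, 4, 1]: y[0] = 193×1 = 193; y[1] = 193×4 + 243×1 = 1015; y[2] = 193×6 + 243×4 + 213×1 = 2343; y[3] = 193×4 + 243×6 + 213×4 + 69×1 = 3151; y[4] = 193×1 + 243×4 + 213×6 + 69×4 + 140×1 = 2859; y[5] = 243×1 + 213×4 + 69×6 + 140×4 + 195×1 = 2264; y[6] = 213×1 + 69×4 + 140×6 + 195×4 + 220×1 = 2329; y[7] = 69×1 + 140×4 + 195×6 + 220×4 = 2679; y[8] = 140×1 + 195×4 + 220×6 = 2240; y[9] = 195×1 + 220×4 = 1075; y[10] = 220×1 = 220 → [193, 1015, 2343, 3151, 2859, 2264, 2329, 2679, 2240, 1075, 220]. Normalization factor = sum(kernel) = 16.

[193, 1015, 2343, 3151, 2859, 2264, 2329, 2679, 2240, 1075, 220]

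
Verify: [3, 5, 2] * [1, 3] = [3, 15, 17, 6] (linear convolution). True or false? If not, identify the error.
Recompute linear convolution of [3, 5, 2] and [1, 3]: y[0] = 3×1 = 3; y[1] = 3×3 + 5×1 = 14; y[2] = 5×3 + 2×1 = 17; y[3] = 2×3 = 6 → [3, 14, 17, 6]. Compare to given [3, 15, 17, 6]: they differ at index 1: given 15, correct 14, so answer: No

No. Error at index 1: given 15, correct 14.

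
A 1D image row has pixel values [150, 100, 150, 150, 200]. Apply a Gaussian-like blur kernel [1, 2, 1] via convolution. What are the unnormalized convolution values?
Convolve image row [150, 100, 150, 150, 200] with kernel [1, 2, 1]: y[0] = 150×1 = 150; y[1] = 150×2 + 100×1 = 400; y[2] = 150×1 + 100×2 + 150×1 = 500; y[3] = 100×1 + 150×2 + 150×1 = 550; y[4] = 150×1 + 150×2 + 200×1 = 650; y[5] = 150×1 + 200×2 = 550; y[6] = 200×1 = 200 → [150, 400, 500, 550, 650, 550, 200]. Normalization factor = sum(kernel) = 4.

[150, 400, 500, 550, 650, 550, 200]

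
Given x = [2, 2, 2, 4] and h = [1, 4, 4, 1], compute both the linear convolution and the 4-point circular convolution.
Linear: y_lin[0] = 2×1 = 2; y_lin[1] = 2×4 + 2×1 = 10; y_lin[2] = 2×4 + 2×4 + 2×1 = 18; y_lin[3] = 2×1 + 2×4 + 2×4 + 4×1 = 22; y_lin[4] = 2×1 + 2×4 + 4×4 = 26; y_lin[5] = 2×1 + 4×4 = 18; y_lin[6] = 4×1 = 4 → [2, 10, 18, 22, 26, 18, 4]. Circular (length 4): y[0] = 2×1 + 2×1 + 2×4 + 4×4 = 28; y[1] = 2×4 + 2×1 + 2×1 + 4×4 = 28; y[2] = 2×4 + 2×4 + 2×1 + 4×1 = 22; y[3] = 2×1 + 2×4 + 2×4 + 4×1 = 22 → [28, 28, 22, 22]

Linear: [2, 10, 18, 22, 26, 18, 4], Circular: [28, 28, 22, 22]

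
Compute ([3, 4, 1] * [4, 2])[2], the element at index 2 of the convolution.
Use y[k] = Σ_i a[i]·b[k-i] at k=2. y[2] = 4×2 + 1×4 = 12

12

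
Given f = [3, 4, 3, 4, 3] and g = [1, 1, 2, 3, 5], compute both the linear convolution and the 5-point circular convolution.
Linear: y_lin[0] = 3×1 = 3; y_lin[1] = 3×1 + 4×1 = 7; y_lin[2] = 3×2 + 4×1 + 3×1 = 13; y_lin[3] = 3×3 + 4×2 + 3×1 + 4×1 = 24; y_lin[4] = 3×5 + 4×3 + 3×2 + 4×1 + 3×1 = 40; y_lin[5] = 4×5 + 3×3 + 4×2 + 3×1 = 40; y_lin[6] = 3×5 + 4×3 + 3×2 = 33; y_lin[7] = 4×5 + 3×3 = 29; y_lin[8] = 3×5 = 15 → [3, 7, 13, 24, 40, 40, 33, 29, 15]. Circular (length 5): y[0] = 3×1 + 4×5 + 3×3 + 4×2 + 3×1 = 43; y[1] = 3×1 + 4×1 + 3×5 + 4×3 + 3×2 = 40; y[2] = 3×2 + 4×1 + 3×1 + 4×5 + 3×3 = 42; y[3] = 3×3 + 4×2 + 3×1 + 4×1 + 3×5 = 39; y[4] = 3×5 + 4×3 + 3×2 + 4×1 + 3×1 = 40 → [43, 40, 42, 39, 40]

Linear: [3, 7, 13, 24, 40, 40, 33, 29, 15], Circular: [43, 40, 42, 39, 40]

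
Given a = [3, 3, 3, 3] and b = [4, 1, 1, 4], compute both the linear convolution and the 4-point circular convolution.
Linear: y_lin[0] = 3×4 = 12; y_lin[1] = 3×1 + 3×4 = 15; y_lin[2] = 3×1 + 3×1 + 3×4 = 18; y_lin[3] = 3×4 + 3×1 + 3×1 + 3×4 = 30; y_lin[4] = 3×4 + 3×1 + 3×1 = 18; y_lin[5] = 3×4 + 3×1 = 15; y_lin[6] = 3×4 = 12 → [12, 15, 18, 30, 18, 15, 12]. Circular (length 4): y[0] = 3×4 + 3×4 + 3×1 + 3×1 = 30; y[1] = 3×1 + 3×4 + 3×4 + 3×1 = 30; y[2] = 3×1 + 3×1 + 3×4 + 3×4 = 30; y[3] = 3×4 + 3×1 + 3×1 + 3×4 = 30 → [30, 30, 30, 30]

Linear: [12, 15, 18, 30, 18, 15, 12], Circular: [30, 30, 30, 30]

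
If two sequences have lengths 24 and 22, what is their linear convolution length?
Linear/full convolution length: m + n - 1 = 24 + 22 - 1 = 45

45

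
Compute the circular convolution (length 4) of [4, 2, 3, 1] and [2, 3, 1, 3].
Use y[k] = Σ_j a[j]·b[(k-j) mod 4]. y[0] = 4×2 + 2×3 + 3×1 + 1×3 = 20; y[1] = 4×3 + 2×2 + 3×3 + 1×1 = 26; y[2] = 4×1 + 2×3 + 3×2 + 1×3 = 19; y[3] = 4×3 + 2×1 + 3×3 + 1×2 = 25. Result: [20, 26, 19, 25]

[20, 26, 19, 25]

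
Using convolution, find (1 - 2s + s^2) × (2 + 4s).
Ascending coefficients: a = [1, -2, 1], b = [2, 4]. c[0] = 1×2 = 2; c[1] = 1×4 + -2×2 = 0; c[2] = -2×4 + 1×2 = -6; c[3] = 1×4 = 4. Result coefficients: [2, 0, -6, 4] → 2 - 6s^2 + 4s^3

2 - 6s^2 + 4s^3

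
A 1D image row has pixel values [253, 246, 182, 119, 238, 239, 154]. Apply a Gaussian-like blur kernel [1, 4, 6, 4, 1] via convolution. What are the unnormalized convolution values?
Convolve image row [253, 246, 182, 119, 238, 239, 154] with kernel [1, 4, 6, 4, 1]: y[0] = 253×1 = 253; y[1] = 253×4 + 246×1 = 1258; y[2] = 253×6 + 246×4 + 182×1 = 2684; y[3] = 253×4 + 246×6 + 182×4 + 119×1 = 3335; y[4] = 253×1 + 246×4 + 182×6 + 119×4 + 238×1 = 3043; y[5] = 246×1 + 182×4 + 119×6 + 238×4 + 239×1 = 2879; y[6] = 182×1 + 119×4 + 238×6 + 239×4 + 154×1 = 3196; y[7] = 119×1 + 238×4 + 239×6 + 154×4 = 3121; y[8] = 238×1 + 239×4 + 154×6 = 2118; y[9] = 239×1 + 154×4 = 855; y[10] = 154×1 = 154 → [253, 1258, 2684, 3335, 3043, 2879, 3196, 3121, 2118, 855, 154]. Normalization factor = sum(kernel) = 16.

[253, 1258, 2684, 3335, 3043, 2879, 3196, 3121, 2118, 855, 154]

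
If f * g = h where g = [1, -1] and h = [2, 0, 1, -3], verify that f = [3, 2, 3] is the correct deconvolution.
Forward-compute [3, 2, 3] * [1, -1]: h[0] = 3×1 = 3; h[1] = 3×-1 + 2×1 = -1; h[2] = 2×-1 + 3×1 = 1; h[3] = 3×-1 = -3 → [3, -1, 1, -3]. Does not match given h = [2, 0, 1, -3].

Not verified. [3, 2, 3] * [1, -1] = [3, -1, 1, -3], which differs from [2, 0, 1, -3] at index 0.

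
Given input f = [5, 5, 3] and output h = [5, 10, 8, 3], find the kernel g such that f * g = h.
Output length 4 = len(f) + len(g) - 1 ⇒ len(g) = 2. Solve g forward using g[k] = (h[k] - Σ_{i≥1} f[i]·g[k-i]) / f[0]: g[0] = h[0] / f[0] = 5 / 5 = 1; g[1] = (h[1] - 5×1) / f[0] = (10 - 5×1) / 5 = 1. So g = [1, 1]. Forward-check [5, 5, 3] * [1, 1]: h[0] = 5×1 = 5; h[1] = 5×1 + 5×1 = 10; h[2] = 5×1 + 3×1 = 8; h[3] = 3×1 = 3 → [5, 10, 8, 3] ✓

[1, 1]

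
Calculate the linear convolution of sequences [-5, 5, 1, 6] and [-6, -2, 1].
y[0] = -5×-6 = 30; y[1] = -5×-2 + 5×-6 = -20; y[2] = -5×1 + 5×-2 + 1×-6 = -21; y[3] = 5×1 + 1×-2 + 6×-6 = -33; y[4] = 1×1 + 6×-2 = -11; y[5] = 6×1 = 6

[30, -20, -21, -33, -11, 6]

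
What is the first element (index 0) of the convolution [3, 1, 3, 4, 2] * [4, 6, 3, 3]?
Use y[k] = Σ_i a[i]·b[k-i] at k=0. y[0] = 3×4 = 12

12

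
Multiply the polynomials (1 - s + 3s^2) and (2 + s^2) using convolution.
Ascending coefficients: a = [1, -1, 3], b = [2, 0, 1]. c[0] = 1×2 = 2; c[1] = 1×0 + -1×2 = -2; c[2] = 1×1 + -1×0 + 3×2 = 7; c[3] = -1×1 + 3×0 = -1; c[4] = 3×1 = 3. Result coefficients: [2, -2, 7, -1, 3] → 2 - 2s + 7s^2 - s^3 + 3s^4

2 - 2s + 7s^2 - s^3 + 3s^4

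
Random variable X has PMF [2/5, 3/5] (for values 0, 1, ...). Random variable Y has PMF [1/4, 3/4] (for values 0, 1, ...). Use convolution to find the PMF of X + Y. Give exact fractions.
P(X+Y=k) = Σ_i P(X=i)·P(Y=k-i) — a convolution of [2/5, 3/5] and [1/4, 3/4]. P(X+Y=0) = (2/5)×(1/4) = 1/10; P(X+Y=1) = (2/5)×(3/4) + (3/5)×(1/4) = 3/10 + 3/20 = 9/20; P(X+Y=2) = (3/5)×(3/4) = 9/20. PMF: [1/10, 9/20, 9/20] (sums to 1 ✓)

[1/10, 9/20, 9/20]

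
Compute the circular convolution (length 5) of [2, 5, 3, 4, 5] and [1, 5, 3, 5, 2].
Use y[k] = Σ_j u[j]·v[(k-j) mod 5]. y[0] = 2×1 + 5×2 + 3×5 + 4×3 + 5×5 = 64; y[1] = 2×5 + 5×1 + 3×2 + 4×5 + 5×3 = 56; y[2] = 2×3 + 5×5 + 3×1 + 4×2 + 5×5 = 67; y[3] = 2×5 + 5×3 + 3×5 + 4×1 + 5×2 = 54; y[4] = 2×2 + 5×5 + 3×3 + 4×5 + 5×1 = 63. Result: [64, 56, 67, 54, 63]

[64, 56, 67, 54, 63]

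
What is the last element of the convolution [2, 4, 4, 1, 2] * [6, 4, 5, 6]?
Use y[k] = Σ_i a[i]·b[k-i] at k=7. y[7] = 2×6 = 12

12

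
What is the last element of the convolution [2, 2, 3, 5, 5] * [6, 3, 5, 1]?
Use y[k] = Σ_i a[i]·b[k-i] at k=7. y[7] = 5×1 = 5

5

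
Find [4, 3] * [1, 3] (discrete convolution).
y[0] = 4×1 = 4; y[1] = 4×3 + 3×1 = 15; y[2] = 3×3 = 9

[4, 15, 9]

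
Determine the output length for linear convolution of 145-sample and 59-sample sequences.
Linear/full convolution length: m + n - 1 = 145 + 59 - 1 = 203

203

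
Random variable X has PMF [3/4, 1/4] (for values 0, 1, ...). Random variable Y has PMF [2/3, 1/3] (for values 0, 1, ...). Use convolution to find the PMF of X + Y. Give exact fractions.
P(X+Y=k) = Σ_i P(X=i)·P(Y=k-i) — a convolution of [3/4, 1/4] and [2/3, 1/3]. P(X+Y=0) = (3/4)×(2/3) = 1/2; P(X+Y=1) = (3/4)×(1/3) + (1/4)×(2/3) = 1/4 + 1/6 = 5/12; P(X+Y=2) = (1/4)×(1/3) = 1/12. PMF: [1/2, 5/12, 1/12] (sums to 1 ✓)

[1/2, 5/12, 1/12]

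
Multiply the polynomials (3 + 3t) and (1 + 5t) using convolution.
Ascending coefficients: a = [3, 3], b = [1, 5]. c[0] = 3×1 = 3; c[1] = 3×5 + 3×1 = 18; c[2] = 3×5 = 15. Result coefficients: [3, 18, 15] → 3 + 18t + 15t^2

3 + 18t + 15t^2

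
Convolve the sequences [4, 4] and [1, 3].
y[0] = 4×1 = 4; y[1] = 4×3 + 4×1 = 16; y[2] = 4×3 = 12

[4, 16, 12]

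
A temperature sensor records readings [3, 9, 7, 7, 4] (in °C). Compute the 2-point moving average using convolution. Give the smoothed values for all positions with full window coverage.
2-point moving average kernel = [1, 1]. Apply in 'valid' mode (full window coverage): avg[0] = (3 + 9) / 2 = 6.0; avg[1] = (9 + 7) / 2 = 8.0; avg[2] = (7 + 7) / 2 = 7.0; avg[3] = (7 + 4) / 2 = 5.5. Smoothed values: [6.0, 8.0, 7.0, 5.5]

[6.0, 8.0, 7.0, 5.5]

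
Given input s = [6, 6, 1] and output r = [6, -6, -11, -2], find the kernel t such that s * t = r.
Output length 4 = len(s) + len(t) - 1 ⇒ len(t) = 2. Solve t forward using t[k] = (r[k] - Σ_{i≥1} s[i]·t[k-i]) / s[0]: t[0] = r[0] / s[0] = 6 / 6 = 1; t[1] = (r[1] - 6×1) / s[0] = (-6 - 6×1) / 6 = -2. So t = [1, -2]. Forward-check [6, 6, 1] * [1, -2]: r[0] = 6×1 = 6; r[1] = 6×-2 + 6×1 = -6; r[2] = 6×-2 + 1×1 = -11; r[3] = 1×-2 = -2 → [6, -6, -11, -2] ✓

[1, -2]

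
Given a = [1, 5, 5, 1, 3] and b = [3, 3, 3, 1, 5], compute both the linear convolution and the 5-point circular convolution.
Linear: y_lin[0] = 1×3 = 3; y_lin[1] = 1×3 + 5×3 = 18; y_lin[2] = 1×3 + 5×3 + 5×3 = 33; y_lin[3] = 1×1 + 5×3 + 5×3 + 1×3 = 34; y_lin[4] = 1×5 + 5×1 + 5×3 + 1×3 + 3×3 = 37; y_lin[5] = 5×5 + 5×1 + 1×3 + 3×3 = 42; y_lin[6] = 5×5 + 1×1 + 3×3 = 35; y_lin[7] = 1×5 + 3×1 = 8; y_lin[8] = 3×5 = 15 → [3, 18, 33, 34, 37, 42, 35, 8, 15]. Circular (length 5): y[0] = 1×3 + 5×5 + 5×1 + 1×3 + 3×3 = 45; y[1] = 1×3 + 5×3 + 5×5 + 1×1 + 3×3 = 53; y[2] = 1×3 + 5×3 + 5×3 + 1×5 + 3×1 = 41; y[3] = 1×1 + 5×3 + 5×3 + 1×3 + 3×5 = 49; y[4] = 1×5 + 5×1 + 5×3 + 1×3 + 3×3 = 37 → [45, 53, 41, 49, 37]

Linear: [3, 18, 33, 34, 37, 42, 35, 8, 15], Circular: [45, 53, 41, 49, 37]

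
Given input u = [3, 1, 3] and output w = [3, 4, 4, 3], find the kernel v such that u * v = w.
Output length 4 = len(u) + len(v) - 1 ⇒ len(v) = 2. Solve v forward using v[k] = (w[k] - Σ_{i≥1} u[i]·v[k-i]) / u[0]: v[0] = w[0] / u[0] = 3 / 3 = 1; v[1] = (w[1] - 1×1) / u[0] = (4 - 1×1) / 3 = 1. So v = [1, 1]. Forward-check [3, 1, 3] * [1, 1]: w[0] = 3×1 = 3; w[1] = 3×1 + 1×1 = 4; w[2] = 1×1 + 3×1 = 4; w[3] = 3×1 = 3 → [3, 4, 4, 3] ✓

[1, 1]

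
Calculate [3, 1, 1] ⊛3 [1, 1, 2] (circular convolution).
Use y[k] = Σ_j a[j]·b[(k-j) mod 3]. y[0] = 3×1 + 1×2 + 1×1 = 6; y[1] = 3×1 + 1×1 + 1×2 = 6; y[2] = 3×2 + 1×1 + 1×1 = 8. Result: [6, 6, 8]

[6, 6, 8]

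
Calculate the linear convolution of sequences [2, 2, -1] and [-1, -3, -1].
y[0] = 2×-1 = -2; y[1] = 2×-3 + 2×-1 = -8; y[2] = 2×-1 + 2×-3 + -1×-1 = -7; y[3] = 2×-1 + -1×-3 = 1; y[4] = -1×-1 = 1

[-2, -8, -7, 1, 1]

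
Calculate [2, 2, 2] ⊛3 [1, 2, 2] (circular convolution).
Use y[k] = Σ_j a[j]·b[(k-j) mod 3]. y[0] = 2×1 + 2×2 + 2×2 = 10; y[1] = 2×2 + 2×1 + 2×2 = 10; y[2] = 2×2 + 2×2 + 2×1 = 10. Result: [10, 10, 10]

[10, 10, 10]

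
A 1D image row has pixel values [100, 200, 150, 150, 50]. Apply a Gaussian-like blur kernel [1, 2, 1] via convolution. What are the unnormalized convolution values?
Convolve image row [100, 200, 150, 150, 50] with kernel [1, 2, 1]: y[0] = 100×1 = 100; y[1] = 100×2 + 200×1 = 400; y[2] = 100×1 + 200×2 + 150×1 = 650; y[3] = 200×1 + 150×2 + 150×1 = 650; y[4] = 150×1 + 150×2 + 50×1 = 500; y[5] = 150×1 + 50×2 = 250; y[6] = 50×1 = 50 → [100, 400, 650, 650, 500, 250, 50]. Normalization factor = sum(kernel) = 4.

[100, 400, 650, 650, 500, 250, 50]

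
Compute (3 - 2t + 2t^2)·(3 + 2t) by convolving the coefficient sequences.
Ascending coefficients: a = [3, -2, 2], b = [3, 2]. c[0] = 3×3 = 9; c[1] = 3×2 + -2×3 = 0; c[2] = -2×2 + 2×3 = 2; c[3] = 2×2 = 4. Result coefficients: [9, 0, 2, 4] → 9 + 2t^2 + 4t^3

9 + 2t^2 + 4t^3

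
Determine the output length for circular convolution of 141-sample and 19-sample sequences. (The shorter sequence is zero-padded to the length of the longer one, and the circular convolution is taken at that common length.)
Circular convolution (zero-padding the shorter input) has length max(m, n) = max(141, 19) = 141

141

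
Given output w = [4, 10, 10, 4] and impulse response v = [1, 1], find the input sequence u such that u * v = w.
Deconvolve w=[4, 10, 10, 4] by v=[1, 1]. Since v[0]=1, solve forward: u[0] = w[0] / 1 = 4; u[1] = (w[1] - 4×1) / 1 = 6; u[2] = (w[2] - 6×1) / 1 = 4. So u = [4, 6, 4]. Check by forward convolution: w[0] = 4×1 = 4; w[1] = 4×1 + 6×1 = 10; w[2] = 6×1 + 4×1 = 10; w[3] = 4×1 = 4

[4, 6, 4]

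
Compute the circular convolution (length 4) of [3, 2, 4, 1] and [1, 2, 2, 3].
Use y[k] = Σ_j u[j]·v[(k-j) mod 4]. y[0] = 3×1 + 2×3 + 4×2 + 1×2 = 19; y[1] = 3×2 + 2×1 + 4×3 + 1×2 = 22; y[2] = 3×2 + 2×2 + 4×1 + 1×3 = 17; y[3] = 3×3 + 2×2 + 4×2 + 1×1 = 22. Result: [19, 22, 17, 22]

[19, 22, 17, 22]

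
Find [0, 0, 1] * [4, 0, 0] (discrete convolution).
y[0] = 0×4 = 0; y[1] = 0×0 + 0×4 = 0; y[2] = 0×0 + 0×0 + 1×4 = 4; y[3] = 0×0 + 1×0 = 0; y[4] = 1×0 = 0

[0, 0, 4, 0, 0]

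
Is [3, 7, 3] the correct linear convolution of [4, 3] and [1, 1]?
Recompute linear convolution of [4, 3] and [1, 1]: y[0] = 4×1 = 4; y[1] = 4×1 + 3×1 = 7; y[2] = 3×1 = 3 → [4, 7, 3]. Compare to given [3, 7, 3]: they differ at index 0: given 3, correct 4, so answer: No

No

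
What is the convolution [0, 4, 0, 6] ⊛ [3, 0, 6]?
y[0] = 0×3 = 0; y[1] = 0×0 + 4×3 = 12; y[2] = 0×6 + 4×0 + 0×3 = 0; y[3] = 4×6 + 0×0 + 6×3 = 42; y[4] = 0×6 + 6×0 = 0; y[5] = 6×6 = 36

[0, 12, 0, 42, 0, 36]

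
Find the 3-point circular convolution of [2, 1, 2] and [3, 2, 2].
Use y[k] = Σ_j a[j]·b[(k-j) mod 3]. y[0] = 2×3 + 1×2 + 2×2 = 12; y[1] = 2×2 + 1×3 + 2×2 = 11; y[2] = 2×2 + 1×2 + 2×3 = 12. Result: [12, 11, 12]

[12, 11, 12]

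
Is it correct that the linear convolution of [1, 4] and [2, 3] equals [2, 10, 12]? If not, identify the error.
Recompute linear convolution of [1, 4] and [2, 3]: y[0] = 1×2 = 2; y[1] = 1×3 + 4×2 = 11; y[2] = 4×3 = 12 → [2, 11, 12]. Compare to given [2, 10, 12]: they differ at index 1: given 10, correct 11, so answer: No

No. Error at index 1: given 10, correct 11.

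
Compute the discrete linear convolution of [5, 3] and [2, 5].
y[0] = 5×2 = 10; y[1] = 5×5 + 3×2 = 31; y[2] = 3×5 = 15

[10, 31, 15]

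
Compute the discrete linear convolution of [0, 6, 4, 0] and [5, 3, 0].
y[0] = 0×5 = 0; y[1] = 0×3 + 6×5 = 30; y[2] = 0×0 + 6×3 + 4×5 = 38; y[3] = 6×0 + 4×3 + 0×5 = 12; y[4] = 4×0 + 0×3 = 0; y[5] = 0×0 = 0

[0, 30, 38, 12, 0, 0]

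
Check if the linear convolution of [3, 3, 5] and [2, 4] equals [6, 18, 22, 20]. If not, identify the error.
Recompute linear convolution of [3, 3, 5] and [2, 4]: y[0] = 3×2 = 6; y[1] = 3×4 + 3×2 = 18; y[2] = 3×4 + 5×2 = 22; y[3] = 5×4 = 20 → [6, 18, 22, 20]. Given [6, 18, 22, 20] matches, so answer: Yes

Yes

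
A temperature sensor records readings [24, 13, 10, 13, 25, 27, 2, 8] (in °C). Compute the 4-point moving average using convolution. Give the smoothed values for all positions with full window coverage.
4-point moving average kernel = [1, 1, 1, 1]. Apply in 'valid' mode (full window coverage): avg[0] = (24 + 13 + 10 + 13) / 4 = 15.0; avg[1] = (13 + 10 + 13 + 25) / 4 = 15.25; avg[2] = (10 + 13 + 25 + 27) / 4 = 18.75; avg[3] = (13 + 25 + 27 + 2) / 4 = 16.75; avg[4] = (25 + 27 + 2 + 8) / 4 = 15.5. Smoothed values: [15.0, 15.25, 18.75, 16.75, 15.5]

[15.0, 15.25, 18.75, 16.75, 15.5]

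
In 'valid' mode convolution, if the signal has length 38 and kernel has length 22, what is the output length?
'Valid' mode counts only positions where the kernel fully overlaps the signal: m - n + 1 = 38 - 22 + 1 = 17

17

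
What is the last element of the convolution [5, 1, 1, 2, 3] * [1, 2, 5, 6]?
Use y[k] = Σ_i a[i]·b[k-i] at k=7. y[7] = 3×6 = 18

18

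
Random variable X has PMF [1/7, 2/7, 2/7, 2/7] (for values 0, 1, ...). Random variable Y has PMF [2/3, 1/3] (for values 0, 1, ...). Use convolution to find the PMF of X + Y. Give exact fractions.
P(X+Y=k) = Σ_i P(X=i)·P(Y=k-i) — a convolution of [1/7, 2/7, 2/7, 2/7] and [2/3, 1/3]. P(X+Y=0) = (1/7)×(2/3) = 2/21; P(X+Y=1) = (1/7)×(1/3) + (2/7)×(2/3) = 1/21 + 4/21 = 5/21; P(X+Y=2) = (2/7)×(1/3) + (2/7)×(2/3) = 2/21 + 4/21 = 2/7; P(X+Y=3) = (2/7)×(1/3) + (2/7)×(2/3) = 2/21 + 4/21 = 2/7; P(X+Y=4) = (2/7)×(1/3) = 2/21. PMF: [2/21, 5/21, 2/7, 2/7, 2/21] (sums to 1 ✓)

[2/21, 5/21, 2/7, 2/7, 2/21]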